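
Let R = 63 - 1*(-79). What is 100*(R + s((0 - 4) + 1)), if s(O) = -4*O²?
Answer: 10600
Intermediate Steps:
R = 142 (R = 63 + 79 = 142)
100*(R + s((0 - 4) + 1)) = 100*(142 - 4*((0 - 4) + 1)²) = 100*(142 - 4*(-4 + 1)²) = 100*(142 - 4*(-3)²) = 100*(142 - 4*9) = 100*(142 - 36) = 100*106 = 10600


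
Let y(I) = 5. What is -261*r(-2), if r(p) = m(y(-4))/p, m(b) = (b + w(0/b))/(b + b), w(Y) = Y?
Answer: 261/4 ≈ 65.250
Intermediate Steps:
m(b) = ½ (m(b) = (b + 0/b)/(b + b) = (b + 0)/((2*b)) = b*(1/(2*b)) = ½)
r(p) = 1/(2*p)
-261*r(-2) = -261/(2*(-2)) = -261*(-1)/(2*2) = -261*(-¼) = 261/4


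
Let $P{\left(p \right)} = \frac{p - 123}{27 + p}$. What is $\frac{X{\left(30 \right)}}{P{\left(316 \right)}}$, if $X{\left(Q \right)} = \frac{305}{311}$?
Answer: $\frac{104615}{60023} \approx 1.7429$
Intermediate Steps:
$X{\left(Q \right)} = \frac{305}{311}$ ($X{\left(Q \right)} = 305 \cdot \frac{1}{311} = \frac{305}{311}$)
$P{\left(p \right)} = \frac{-123 + p}{27 + p}$
$\frac{X{\left(30 \right)}}{P{\left(316 \right)}} = \frac{305}{311 \frac{-123 + 316}{27 + 316}} = \frac{305}{311 \cdot \frac{1}{343} \cdot 193} = \frac{305}{311 \cdot \frac{193}{343}} = \frac{305}{311} \cdot \frac{343}{193} = \frac{104615}{60023}$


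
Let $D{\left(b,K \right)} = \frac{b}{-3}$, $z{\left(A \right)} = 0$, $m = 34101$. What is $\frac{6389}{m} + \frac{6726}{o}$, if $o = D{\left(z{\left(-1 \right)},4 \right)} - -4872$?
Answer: $\frac{43415089}{27690012} \approx 1.5679$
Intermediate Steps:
$D{\left(b,K \right)} = - \frac{b}{3}$ ($D{\left(b,K \right)} = b \left(- \frac{1}{3}\right) = - \frac{b}{3}$)
$o = 4872$ ($o = \left(- \frac{1}{3}\right) 0 - -4872 = 0 + 4872 = 4872$)
$\frac{6389}{m} + \frac{6726}{o} = \frac{6389}{34101} + \frac{6726}{4872} = 6389 \cdot \frac{1}{34101} + 6726 \cdot \frac{1}{4872} = \frac{6389}{34101} + \frac{1121}{812} = \frac{43415089}{27690012}$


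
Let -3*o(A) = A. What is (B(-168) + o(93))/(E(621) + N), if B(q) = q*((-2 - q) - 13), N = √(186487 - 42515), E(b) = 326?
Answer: 4194805/18848 - 25735*√35993/18848 ≈ -36.481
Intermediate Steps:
o(A) = -A/3
N = 2*√35993 (N = √143972 = 2*√35993 ≈ 379.44)
B(q) = q*(-15 - q)
(B(-168) + o(93))/(E(621) + N) = (-1*(-168)*(15 - 168) - ⅓*93)/(326 + 2*√35993) = (-1*(-168)*(-153) - 31)/(326 + 2*√35993) = (-25704 - 31)/(326 + 2*√35993) = -25735/(326 + 2*√35993)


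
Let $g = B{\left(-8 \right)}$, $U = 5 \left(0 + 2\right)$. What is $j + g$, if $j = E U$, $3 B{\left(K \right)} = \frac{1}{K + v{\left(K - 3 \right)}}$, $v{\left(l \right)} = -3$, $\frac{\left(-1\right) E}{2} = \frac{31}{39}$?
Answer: $- \frac{6833}{429} \approx -15.928$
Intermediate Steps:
$E = - \frac{62}{39}$ ($E = - 2 \cdot \frac{31}{39} = - 2 \cdot 31 \cdot \frac{1}{39} = \left(-2\right) \frac{31}{39} = - \frac{62}{39} \approx -1.5897$)
$B{\left(K \right)} = \frac{1}{3 \left(-3 + K\right)}$ ($B{\left(K \right)} = \frac{1}{3 \left(K - 3\right)} = \frac{1}{3 \left(-3 + K\right)}$)
$U = 10$ ($U = 5 \cdot 2 = 10$)
$g = - \frac{1}{33}$ ($g = \frac{1}{3 \left(-3 - 8\right)} = \frac{1}{3 \left(-11\right)} = \frac{1}{3} \left(- \frac{1}{11}\right) = - \frac{1}{33} \approx -0.030303$)
$j = - \frac{620}{39}$ ($j = \left(- \frac{62}{39}\right) 10 = - \frac{620}{39} \approx -15.897$)
$j + g = - \frac{620}{39} - \frac{1}{33} = - \frac{6833}{429}$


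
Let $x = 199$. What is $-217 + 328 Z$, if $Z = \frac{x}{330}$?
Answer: $- \frac{3169}{165} \approx -19.206$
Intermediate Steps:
$Z = \frac{199}{330} \approx 0.60303$
$-217 + 328 Z = -217 + 328 \cdot \frac{199}{330} = -217 + \frac{32636}{165} = - \frac{3169}{165}$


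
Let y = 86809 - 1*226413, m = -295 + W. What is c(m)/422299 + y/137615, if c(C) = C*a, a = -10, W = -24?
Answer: -3442096338/3418510405 ≈ -1.0069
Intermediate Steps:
m = -319 (m = -295 - 24 = -319)
c(C) = -10*C (c(C) = C*(-10) = -10*C)
y = -139604 (y = 86809 - 226413 = -139604)
c(m)/422299 + y/137615 = -10*(-319)/422299 - 139604/137615 = 3190*(1/422299) - 139604*1/137615 = 3190/422299 - 8212/8095 = -3442096338/3418510405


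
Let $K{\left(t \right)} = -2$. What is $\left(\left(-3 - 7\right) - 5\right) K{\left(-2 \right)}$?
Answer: $30$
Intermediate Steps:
$\left(\left(-3 - 7\right) - 5\right) K{\left(-2 \right)} = \left(\left(-3 - 7\right) - 5\right) \left(-2\right) = \left(-10 - 5\right) \left(-2\right) = \left(-15\right) \left(-2\right) = 30$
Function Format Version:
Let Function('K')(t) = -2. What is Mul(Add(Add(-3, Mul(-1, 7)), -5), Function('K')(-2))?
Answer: 30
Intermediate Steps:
Mul(Add(Add(-3, Mul(-1, 7)), -5), Function('K')(-2)) = Mul(Add(Add(-3, Mul(-1, 7)), -5), -2) = Mul(Add(Add(-3, -7), -5), -2) = Mul(Add(-10, -5), -2) = Mul(-15, -2) = 30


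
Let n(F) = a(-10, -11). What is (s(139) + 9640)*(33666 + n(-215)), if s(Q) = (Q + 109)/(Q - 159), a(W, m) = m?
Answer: 324016878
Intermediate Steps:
n(F) = -11
s(Q) = (109 + Q)/(-159 + Q)
(s(139) + 9640)*(33666 + n(-215)) = ((109 + 139)/(-159 + 139) + 9640)*(33666 - 11) = (248/(-20) + 9640)*33655 = (-1/20*248 + 9640)*33655 = (-62/5 + 9640)*33655 = (48138/5)*33655 = 324016878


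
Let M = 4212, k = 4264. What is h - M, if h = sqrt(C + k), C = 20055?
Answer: -4212 + sqrt(24319) ≈ -4056.1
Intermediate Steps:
h = sqrt(24319) (h = sqrt(20055 + 4264) = sqrt(24319) ≈ 155.95)
h - M = sqrt(24319) - 1*4212 = sqrt(24319) - 4212 = -4212 + sqrt(24319)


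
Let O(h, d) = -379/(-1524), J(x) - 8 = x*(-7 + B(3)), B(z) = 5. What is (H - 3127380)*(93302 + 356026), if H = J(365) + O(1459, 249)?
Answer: -178504050371636/127 ≈ -1.4055e+12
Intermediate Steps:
J(x) = 8 - 2*x (J(x) = 8 + x*(-7 + 5) = 8 + x*(-2) = 8 - 2*x)
O(h, d) = 379/1524 (O(h, d) = -379*(-1/1524) = 379/1524)
H = -1099949/1524 (H = (8 - 2*365) + 379/1524 = (8 - 730) + 379/1524 = -722 + 379/1524 = -1099949/1524 ≈ -721.75)
(H - 3127380)*(93302 + 356026) = (-1099949/1524 - 3127380)*(93302 + 356026) = -4767227069/1524*449328 = -178504050371636/127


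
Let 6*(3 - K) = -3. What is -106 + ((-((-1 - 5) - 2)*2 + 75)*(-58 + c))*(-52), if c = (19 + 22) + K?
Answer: 63776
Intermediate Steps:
K = 7/2 (K = 3 - ⅙*(-3) = 3 + ½ = 7/2 ≈ 3.5000)
c = 89/2 (c = (19 + 22) + 7/2 = 41 + 7/2 = 89/2 ≈ 44.500)
-106 + ((-((-1 - 5) - 2)*2 + 75)*(-58 + c))*(-52) = -106 + ((-((-1 - 5) - 2)*2 + 75)*(-58 + 89/2))*(-52) = -106 + ((-(-6 - 2)*2 + 75)*(-27/2))*(-52) = -106 + ((-1*(-8)*2 + 75)*(-27/2))*(-52) = -106 + ((8*2 + 75)*(-27/2))*(-52) = -106 + ((16 + 75)*(-27/2))*(-52) = -106 + (91*(-27/2))*(-52) = -106 - 2457/2*(-52) = -106 + 63882 = 63776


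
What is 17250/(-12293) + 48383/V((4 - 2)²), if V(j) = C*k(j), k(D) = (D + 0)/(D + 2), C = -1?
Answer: -1784351157/24586 ≈ -72576.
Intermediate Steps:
k(D) = D/(2 + D)
V(j) = -j/(2 + j)
17250/(-12293) + 48383/V((4 - 2)²) = 17250/(-12293) + 48383/((-(4 - 2)²/(2 + (4 - 2)²))) = 17250*(-1/12293) + 48383/((-1*2²/(2 + 2²))) = -17250/12293 + 48383/((-1*4/(2 + 4))) = -17250/12293 + 48383/((-1*4/6)) = -17250/12293 + 48383/((-1*4*⅙)) = -17250/12293 + 48383/(-⅔) = -17250/12293 + 48383*(-3/2) = -17250/12293 - 145149/2 = -1784351157/24586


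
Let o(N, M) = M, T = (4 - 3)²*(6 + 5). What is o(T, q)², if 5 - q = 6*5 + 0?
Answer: 625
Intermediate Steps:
q = -25 (q = 5 - (6*5 + 0) = 5 - (30 + 0) = 5 - 1*30 = 5 - 30 = -25)
T = 11 (T = 1²*11 = 1*11 = 11)
o(T, q)² = (-25)² = 625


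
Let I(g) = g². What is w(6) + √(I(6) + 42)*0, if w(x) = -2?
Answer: -2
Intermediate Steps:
w(6) + √(I(6) + 42)*0 = -2 + √(6² + 42)*0 = -2 + √(36 + 42)*0 = -2 + √78*0 = -2 + 0 = -2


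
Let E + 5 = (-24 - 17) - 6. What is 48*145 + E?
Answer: 6908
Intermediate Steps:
E = -52 (E = -5 + ((-24 - 17) - 6) = -5 + (-41 - 6) = -5 - 47 = -52)
48*145 + E = 48*145 - 52 = 6960 - 52 = 6908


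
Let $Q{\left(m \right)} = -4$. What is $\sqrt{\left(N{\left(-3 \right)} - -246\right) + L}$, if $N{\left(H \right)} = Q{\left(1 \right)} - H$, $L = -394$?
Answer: $i \sqrt{149} \approx 12.207 i$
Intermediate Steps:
$N{\left(H \right)} = -4 - H$
$\sqrt{\left(N{\left(-3 \right)} - -246\right) + L} = \sqrt{\left(\left(-4 - -3\right) - -246\right) - 394} = \sqrt{\left(\left(-4 + 3\right) + 246\right) - 394} = \sqrt{\left(-1 + 246\right) - 394} = \sqrt{245 - 394} = \sqrt{-149} = i \sqrt{149}$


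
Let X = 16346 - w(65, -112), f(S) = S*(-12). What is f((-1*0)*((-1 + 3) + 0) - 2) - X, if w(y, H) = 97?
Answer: -16225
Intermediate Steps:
f(S) = -12*S
X = 16249 (X = 16346 - 1*97 = 16346 - 97 = 16249)
f((-1*0)*((-1 + 3) + 0) - 2) - X = -12*((-1*0)*((-1 + 3) + 0) - 2) - 1*16249 = -12*(0*(2 + 0) - 2) - 16249 = -12*(0*2 - 2) - 16249 = -12*(0 - 2) - 16249 = -12*(-2) - 16249 = 24 - 16249 = -16225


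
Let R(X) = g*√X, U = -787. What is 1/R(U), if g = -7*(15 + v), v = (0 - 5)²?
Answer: I*√787/220360 ≈ 0.00012731*I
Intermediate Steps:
v = 25 (v = (-5)² = 25)
g = -280 (g = -7*(15 + 25) = -7*40 = -280)
R(X) = -280*√X
1/R(U) = 1/(-280*I*√787) = I*√787/220360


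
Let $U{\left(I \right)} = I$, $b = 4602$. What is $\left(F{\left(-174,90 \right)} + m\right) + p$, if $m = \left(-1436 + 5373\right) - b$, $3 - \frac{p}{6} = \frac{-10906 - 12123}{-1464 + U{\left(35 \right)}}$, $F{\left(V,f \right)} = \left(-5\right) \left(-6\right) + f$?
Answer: $- \frac{891257}{1429} \approx -623.69$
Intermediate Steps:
$F{\left(V,f \right)} = 30 + f$
$p = - \frac{112452}{1429}$ ($p = 18 - 6 \frac{-10906 - 12123}{-1464 + 35} = 18 - 6 \left(- \frac{23029}{-1429}\right) = 18 - 6 \left(\left(-23029\right) \left(- \frac{1}{1429}\right)\right) = 18 - \frac{138174}{1429} = - \frac{112452}{1429} \approx -78.693$)
$m = -665$ ($m = \left(-1436 + 5373\right) - 4602 = 3937 - 4602 = -665$)
$\left(F{\left(-174,90 \right)} + m\right) + p = \left(\left(30 + 90\right) - 665\right) - \frac{112452}{1429} = \left(120 - 665\right) - \frac{112452}{1429} = -545 - \frac{112452}{1429} = - \frac{891257}{1429}$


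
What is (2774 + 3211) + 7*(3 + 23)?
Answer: 6167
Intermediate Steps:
(2774 + 3211) + 7*(3 + 23) = 5985 + 7*26 = 5985 + 182 = 6167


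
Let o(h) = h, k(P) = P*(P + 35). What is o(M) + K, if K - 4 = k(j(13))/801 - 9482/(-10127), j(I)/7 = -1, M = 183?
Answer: 1522503139/8111727 ≈ 187.69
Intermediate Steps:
j(I) = -7 (j(I) = 7*(-1) = -7)
k(P) = P*(35 + P)
K = 38057098/8111727 (K = 4 + (-7*(35 - 7)/801 - 9482/(-10127)) = 4 + (-7*28*(1/801) - 9482*(-1/10127)) = 4 + (-196*1/801 + 9482/10127) = 4 + (-196/801 + 9482/10127) = 4 + 5610190/8111727 = 38057098/8111727 ≈ 4.6916)
o(M) + K = 183 + 38057098/8111727 = 1522503139/8111727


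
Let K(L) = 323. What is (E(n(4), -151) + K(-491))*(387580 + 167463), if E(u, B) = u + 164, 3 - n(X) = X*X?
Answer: 263090382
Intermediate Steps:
n(X) = 3 - X² (n(X) = 3 - X*X = 3 - X²)
E(u, B) = 164 + u
(E(n(4), -151) + K(-491))*(387580 + 167463) = ((164 + (3 - 1*4²)) + 323)*(387580 + 167463) = ((164 + (3 - 1*16)) + 323)*555043 = ((164 + (3 - 16)) + 323)*555043 = ((164 - 13) + 323)*555043 = (151 + 323)*555043 = 474*555043 = 263090382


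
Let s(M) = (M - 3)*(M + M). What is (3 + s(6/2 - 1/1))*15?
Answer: -15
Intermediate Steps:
s(M) = 2*M*(-3 + M) (s(M) = (-3 + M)*(2*M) = 2*M*(-3 + M))
(3 + s(6/2 - 1/1))*15 = (3 + 2*(6/2 - 1/1)*(-3 + (6/2 - 1/1)))*15 = (3 + 2*(6*(1/2) - 1*1)*(-3 + (6*(1/2) - 1*1)))*15 = (3 + 2*(3 - 1)*(-3 + (3 - 1)))*15 = (3 + 2*2*(-3 + 2))*15 = (3 + 2*2*(-1))*15 = (3 - 4)*15 = -1*15 = -15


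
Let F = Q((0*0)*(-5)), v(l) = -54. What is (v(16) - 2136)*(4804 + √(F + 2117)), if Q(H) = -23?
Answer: -10520760 - 2190*√2094 ≈ -1.0621e+7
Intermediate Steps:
F = -23
(v(16) - 2136)*(4804 + √(F + 2117)) = (-54 - 2136)*(4804 + √(-23 + 2117)) = -2190*(4804 + √2094) = -10520760 - 2190*√2094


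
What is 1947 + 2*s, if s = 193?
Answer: 2333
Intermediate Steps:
1947 + 2*s = 1947 + 2*193 = 1947 + 386 = 2333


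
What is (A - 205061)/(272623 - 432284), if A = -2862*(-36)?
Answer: 102029/159661 ≈ 0.63904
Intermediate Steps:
A = 103032
(A - 205061)/(272623 - 432284) = (103032 - 205061)/(272623 - 432284) = -102029/(-159661) = -102029*(-1/159661) = 102029/159661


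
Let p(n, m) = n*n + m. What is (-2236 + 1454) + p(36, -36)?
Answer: 478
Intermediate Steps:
p(n, m) = m + n² (p(n, m) = n² + m = m + n²)
(-2236 + 1454) + p(36, -36) = (-2236 + 1454) + (-36 + 36²) = -782 + (-36 + 1296) = -782 + 1260 = 478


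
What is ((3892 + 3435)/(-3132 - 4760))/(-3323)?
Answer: 7327/26225116 ≈ 0.00027939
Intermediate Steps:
((3892 + 3435)/(-3132 - 4760))/(-3323) = (7327/(-7892))*(-1/3323) = (7327*(-1/7892))*(-1/3323) = -7327/7892*(-1/3323) = 7327/26225116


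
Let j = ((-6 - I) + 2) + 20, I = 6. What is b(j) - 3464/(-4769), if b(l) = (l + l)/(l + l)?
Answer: 8233/4769 ≈ 1.7264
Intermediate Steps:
j = 10 (j = ((-6 - 1*6) + 2) + 20 = ((-6 - 6) + 2) + 20 = (-12 + 2) + 20 = -10 + 20 = 10)
b(l) = 1 (b(l) = (2*l)/((2*l)) = (2*l)*(1/(2*l)) = 1)
b(j) - 3464/(-4769) = 1 - 3464/(-4769) = 1 - 3464*(-1/4769) = 1 + 3464/4769 = 8233/4769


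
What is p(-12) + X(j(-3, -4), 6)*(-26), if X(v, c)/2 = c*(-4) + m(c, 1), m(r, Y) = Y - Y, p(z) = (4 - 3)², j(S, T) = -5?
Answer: 1249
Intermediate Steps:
p(z) = 1 (p(z) = 1² = 1)
m(r, Y) = 0
X(v, c) = -8*c (X(v, c) = 2*(c*(-4) + 0) = 2*(-4*c + 0) = 2*(-4*c) = -8*c)
p(-12) + X(j(-3, -4), 6)*(-26) = 1 - 8*6*(-26) = 1 - 48*(-26) = 1 + 1248 = 1249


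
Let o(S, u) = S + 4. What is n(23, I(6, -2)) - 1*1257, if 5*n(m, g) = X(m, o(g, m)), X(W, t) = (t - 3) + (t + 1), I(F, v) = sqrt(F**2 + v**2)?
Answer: -6279/5 + 4*sqrt(10)/5 ≈ -1253.3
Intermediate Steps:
o(S, u) = 4 + S
X(W, t) = -2 + 2*t (X(W, t) = (-3 + t) + (1 + t) = -2 + 2*t)
n(m, g) = 6/5 + 2*g/5 (n(m, g) = (-2 + 2*(4 + g))/5 = (-2 + (8 + 2*g))/5 = (6 + 2*g)/5 = 6/5 + 2*g/5)
n(23, I(6, -2)) - 1*1257 = (6/5 + 2*sqrt(6**2 + (-2)**2)/5) - 1*1257 = (6/5 + 2*sqrt(36 + 4)/5) - 1257 = (6/5 + 2*sqrt(40)/5) - 1257 = (6/5 + 2*(2*sqrt(10))/5) - 1257 = (6/5 + 4*sqrt(10)/5) - 1257 = -6279/5 + 4*sqrt(10)/5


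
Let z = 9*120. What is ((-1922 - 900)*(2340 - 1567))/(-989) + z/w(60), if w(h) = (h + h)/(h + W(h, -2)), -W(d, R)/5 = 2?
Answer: 2626456/989 ≈ 2655.7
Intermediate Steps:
W(d, R) = -10 (W(d, R) = -5*2 = -10)
z = 1080
w(h) = 2*h/(-10 + h) (w(h) = (h + h)/(h - 10) = (2*h)/(-10 + h) = 2*h/(-10 + h))
((-1922 - 900)*(2340 - 1567))/(-989) + z/w(60) = ((-1922 - 900)*(2340 - 1567))/(-989) + 1080/((2*60/(-10 + 60))) = -2822*773*(-1/989) + 1080/((2*60/50)) = -2181406*(-1/989) + 1080/((2*60*(1/50))) = 2181406/989 + 1080/(12/5) = 2181406/989 + 1080*(5/12) = 2181406/989 + 450 = 2626456/989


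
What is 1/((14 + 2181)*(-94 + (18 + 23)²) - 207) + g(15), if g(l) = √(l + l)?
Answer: 1/3483258 + √30 ≈ 5.4772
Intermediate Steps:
g(l) = √2*√l (g(l) = √(2*l) = √2*√l)
1/((14 + 2181)*(-94 + (18 + 23)²) - 207) + g(15) = 1/((14 + 2181)*(-94 + (18 + 23)²) - 207) + √2*√15 = 1/(2195*(-94 + 41²) - 207) + √30 = 1/(2195*(-94 + 1681) - 207) + √30 = 1/(2195*1587 - 207) + √30 = 1/(3483465 - 207) + √30 = 1/3483258 + √30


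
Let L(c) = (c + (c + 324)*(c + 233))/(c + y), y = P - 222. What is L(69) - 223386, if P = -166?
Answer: -2461341/11 ≈ -2.2376e+5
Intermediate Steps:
y = -388 (y = -166 - 222 = -388)
L(c) = (c + (233 + c)*(324 + c))/(-388 + c) (L(c) = (c + (c + 324)*(c + 233))/(c - 388) = (c + (324 + c)*(233 + c))/(-388 + c) = (c + (233 + c)*(324 + c))/(-388 + c))
L(69) - 223386 = (75492 + 69² + 558*69)/(-388 + 69) - 223386 = (75492 + 4761 + 38502)/(-319) - 223386 = -1/319*118755 - 223386 = -4095/11 - 223386 = -2461341/11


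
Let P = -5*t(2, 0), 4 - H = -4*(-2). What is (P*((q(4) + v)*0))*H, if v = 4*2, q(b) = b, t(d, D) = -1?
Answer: 0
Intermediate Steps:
H = -4 (H = 4 - (-4)*(-2) = 4 - 1*8 = 4 - 8 = -4)
v = 8
P = 5 (P = -5*(-1) = 5)
(P*((q(4) + v)*0))*H = (5*((4 + 8)*0))*(-4) = (5*(12*0))*(-4) = (5*0)*(-4) = 0*(-4) = 0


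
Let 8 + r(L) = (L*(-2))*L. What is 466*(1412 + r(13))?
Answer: 496756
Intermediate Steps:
r(L) = -8 - 2*L² (r(L) = -8 + (L*(-2))*L = -8 + (-2*L)*L = -8 - 2*L²)
466*(1412 + r(13)) = 466*(1412 + (-8 - 2*13²)) = 466*(1412 + (-8 - 2*169)) = 466*(1412 + (-8 - 338)) = 466*(1412 - 346) = 466*1066 = 496756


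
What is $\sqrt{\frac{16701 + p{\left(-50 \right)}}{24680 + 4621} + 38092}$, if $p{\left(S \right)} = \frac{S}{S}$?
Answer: $\frac{\sqrt{32704322694594}}{29301} \approx 195.17$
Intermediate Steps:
$p{\left(S \right)} = 1$
$\sqrt{\frac{16701 + p{\left(-50 \right)}}{24680 + 4621} + 38092} = \sqrt{\frac{16701 + 1}{24680 + 4621} + 38092} = \sqrt{\frac{16702}{29301} + 38092} = \sqrt{\frac{1116150394}{29301}} = \frac{\sqrt{32704322694594}}{29301}$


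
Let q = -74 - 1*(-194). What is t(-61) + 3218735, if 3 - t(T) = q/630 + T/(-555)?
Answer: 4168265321/1295 ≈ 3.2187e+6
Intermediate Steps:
q = 120 (q = -74 + 194 = 120)
t(T) = 59/21 + T/555 (t(T) = 3 - (120/630 + T/(-555)) = 3 - (120*(1/630) + T*(-1/555)) = 3 - (4/21 - T/555) = 3 + (-4/21 + T/555) = 59/21 + T/555)
t(-61) + 3218735 = (59/21 + (1/555)*(-61)) + 3218735 = (59/21 - 61/555) + 3218735 = 3496/1295 + 3218735 = 4168265321/1295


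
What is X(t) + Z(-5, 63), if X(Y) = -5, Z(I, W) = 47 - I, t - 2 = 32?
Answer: 47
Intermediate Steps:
t = 34 (t = 2 + 32 = 34)
X(t) + Z(-5, 63) = -5 + (47 - 1*(-5)) = -5 + (47 + 5) = -5 + 52 = 47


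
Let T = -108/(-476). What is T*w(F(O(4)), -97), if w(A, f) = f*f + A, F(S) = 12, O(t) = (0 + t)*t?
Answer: 254367/119 ≈ 2137.5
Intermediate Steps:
O(t) = t² (O(t) = t*t = t²)
T = 27/119 (T = -108*(-1/476) = 27/119 ≈ 0.22689)
w(A, f) = A + f² (w(A, f) = f² + A = A + f²)
T*w(F(O(4)), -97) = 27*(12 + (-97)²)/119 = 27*(12 + 9409)/119 = (27/119)*9421 = 254367/119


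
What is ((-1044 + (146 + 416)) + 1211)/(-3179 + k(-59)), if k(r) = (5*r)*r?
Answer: 243/4742 ≈ 0.051244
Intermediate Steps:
k(r) = 5*r**2
((-1044 + (146 + 416)) + 1211)/(-3179 + k(-59)) = ((-1044 + (146 + 416)) + 1211)/(-3179 + 5*(-59)**2) = ((-1044 + 562) + 1211)/(-3179 + 5*3481) = (-482 + 1211)/(-3179 + 17405) = 729/14226 = 729*(1/14226) = 243/4742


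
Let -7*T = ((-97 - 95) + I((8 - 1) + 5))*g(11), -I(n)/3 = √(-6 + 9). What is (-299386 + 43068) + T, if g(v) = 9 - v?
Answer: -1794610/7 - 6*√3/7 ≈ -2.5637e+5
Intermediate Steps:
I(n) = -3*√3 (I(n) = -3*√(-6 + 9) = -3*√3)
T = -384/7 - 6*√3/7 (T = -((-97 - 95) - 3*√3)*(9 - 1*11)/7 = -(-192 - 3*√3)*(9 - 11)/7 = -(-192 - 3*√3)*(-2)/7 = -(384 + 6*√3)/7 = -384/7 - 6*√3/7 ≈ -56.342)
(-299386 + 43068) + T = (-299386 + 43068) + (-384/7 - 6*√3/7) = -256318 + (-384/7 - 6*√3/7) = -1794610/7 - 6*√3/7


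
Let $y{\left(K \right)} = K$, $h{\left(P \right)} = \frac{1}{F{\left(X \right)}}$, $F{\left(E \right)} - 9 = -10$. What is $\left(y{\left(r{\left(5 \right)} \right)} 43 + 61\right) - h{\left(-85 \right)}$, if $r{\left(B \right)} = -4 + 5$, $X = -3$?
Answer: $105$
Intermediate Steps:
$F{\left(E \right)} = -1$ ($F{\left(E \right)} = 9 - 10 = -1$)
$r{\left(B \right)} = 1$
$h{\left(P \right)} = -1$ ($h{\left(P \right)} = \frac{1}{-1} = -1$)
$\left(y{\left(r{\left(5 \right)} \right)} 43 + 61\right) - h{\left(-85 \right)} = \left(1 \cdot 43 + 61\right) - -1 = \left(43 + 61\right) + 1 = 104 + 1 = 105$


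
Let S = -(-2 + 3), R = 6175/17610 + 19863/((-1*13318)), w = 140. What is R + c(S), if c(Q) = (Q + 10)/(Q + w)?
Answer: -1753925530/1629983361 ≈ -1.0760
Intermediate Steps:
R = -13377439/11726499 (R = 6175*(1/17610) + 19863/(-13318) = 1235/3522 + 19863*(-1/13318) = 1235/3522 - 19863/13318 = -13377439/11726499 ≈ -1.1408)
S = -1 (S = -1*1 = -1)
c(Q) = (10 + Q)/(140 + Q) (c(Q) = (Q + 10)/(Q + 140) = (10 + Q)/(140 + Q))
R + c(S) = -13377439/11726499 + (10 - 1)/(140 - 1) = -13377439/11726499 + 9/139 = -1753925530/1629983361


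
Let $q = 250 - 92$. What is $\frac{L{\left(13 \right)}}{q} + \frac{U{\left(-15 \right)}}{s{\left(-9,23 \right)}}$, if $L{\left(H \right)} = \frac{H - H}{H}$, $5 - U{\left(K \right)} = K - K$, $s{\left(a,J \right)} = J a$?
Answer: $- \frac{5}{207} \approx -0.024155$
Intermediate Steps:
$q = 158$
$U{\left(K \right)} = 5$ ($U{\left(K \right)} = 5 - \left(K - K\right) = 5 - 0 = 5 + 0 = 5$)
$L{\left(H \right)} = 0$ ($L{\left(H \right)} = \frac{0}{H} = 0$)
$\frac{L{\left(13 \right)}}{q} + \frac{U{\left(-15 \right)}}{s{\left(-9,23 \right)}} = \frac{0}{158} + \frac{5}{23 \left(-9\right)} = 0 \cdot \frac{1}{158} + \frac{5}{-207} = 0 + 5 \left(- \frac{1}{207}\right) = 0 - \frac{5}{207} = - \frac{5}{207}$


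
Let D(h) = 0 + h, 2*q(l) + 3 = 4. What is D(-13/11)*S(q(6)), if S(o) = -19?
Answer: 247/11 ≈ 22.455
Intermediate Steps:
q(l) = ½ (q(l) = -3/2 + (½)*4 = -3/2 + 2 = ½)
D(h) = h
D(-13/11)*S(q(6)) = -13/11*(-19) = 247/11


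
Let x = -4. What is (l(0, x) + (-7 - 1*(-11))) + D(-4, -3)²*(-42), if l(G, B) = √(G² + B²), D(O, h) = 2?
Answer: -160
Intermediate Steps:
l(G, B) = √(B² + G²)
(l(0, x) + (-7 - 1*(-11))) + D(-4, -3)²*(-42) = (√((-4)² + 0²) + (-7 - 1*(-11))) + 2²*(-42) = (√(16 + 0) + (-7 + 11)) + 4*(-42) = (√16 + 4) - 168 = (4 + 4) - 168 = 8 - 168 = -160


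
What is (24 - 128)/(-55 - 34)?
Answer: 104/89 ≈ 1.1685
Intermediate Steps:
(24 - 128)/(-55 - 34) = -104/(-89) = -104*(-1/89) = 104/89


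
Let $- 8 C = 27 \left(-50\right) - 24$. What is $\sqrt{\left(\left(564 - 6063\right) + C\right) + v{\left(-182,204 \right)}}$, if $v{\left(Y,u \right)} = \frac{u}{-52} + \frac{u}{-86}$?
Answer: $\frac{i \sqrt{6666526113}}{1118} \approx 73.031 i$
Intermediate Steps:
$C = \frac{687}{4}$ ($C = - \frac{27 \left(-50\right) - 24}{8} = - \frac{-1350 - 24}{8} = \left(- \frac{1}{8}\right) \left(-1374\right) = \frac{687}{4} \approx 171.75$)
$v{\left(Y,u \right)} = - \frac{69 u}{2236}$ ($v{\left(Y,u \right)} = u \left(- \frac{1}{52}\right) + u \left(- \frac{1}{86}\right) = - \frac{u}{52} - \frac{u}{86} = - \frac{69 u}{2236}$)
$\sqrt{\left(\left(564 - 6063\right) + C\right) + v{\left(-182,204 \right)}} = \sqrt{\left(\left(564 - 6063\right) + \frac{687}{4}\right) - \frac{3519}{559}} = \sqrt{\left(-5499 + \frac{687}{4}\right) - \frac{3519}{559}} = \sqrt{- \frac{21309}{4} - \frac{3519}{559}} = \sqrt{- \frac{11925807}{2236}} = \frac{i \sqrt{6666526113}}{1118}$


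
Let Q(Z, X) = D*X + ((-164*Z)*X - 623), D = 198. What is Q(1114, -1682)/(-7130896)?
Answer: -306961013/7130896 ≈ -43.047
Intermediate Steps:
Q(Z, X) = -623 + 198*X - 164*X*Z (Q(Z, X) = 198*X + ((-164*Z)*X - 623) = 198*X + (-164*X*Z - 623) = 198*X + (-623 - 164*X*Z) = -623 + 198*X - 164*X*Z)
Q(1114, -1682)/(-7130896) = (-623 + 198*(-1682) - 164*(-1682)*1114)/(-7130896) = (-623 - 333036 + 307294672)*(-1/7130896) = 306961013*(-1/7130896) = -306961013/7130896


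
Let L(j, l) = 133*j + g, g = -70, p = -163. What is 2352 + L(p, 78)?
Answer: -19397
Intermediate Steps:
L(j, l) = -70 + 133*j (L(j, l) = 133*j - 70 = -70 + 133*j)
2352 + L(p, 78) = 2352 + (-70 + 133*(-163)) = 2352 + (-70 - 21679) = 2352 - 21749 = -19397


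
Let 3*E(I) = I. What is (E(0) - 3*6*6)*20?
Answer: -2160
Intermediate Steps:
E(I) = I/3
(E(0) - 3*6*6)*20 = ((⅓)*0 - 3*6*6)*20 = (0 - 18*6)*20 = (0 - 108)*20 = -108*20 = -2160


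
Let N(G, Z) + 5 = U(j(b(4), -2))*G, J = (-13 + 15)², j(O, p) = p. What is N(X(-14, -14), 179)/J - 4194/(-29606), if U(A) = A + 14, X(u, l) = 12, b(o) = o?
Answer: 2066005/59212 ≈ 34.892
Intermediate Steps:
U(A) = 14 + A
J = 4 (J = 2² = 4)
N(G, Z) = -5 + 12*G (N(G, Z) = -5 + (14 - 2)*G = -5 + 12*G)
N(X(-14, -14), 179)/J - 4194/(-29606) = (-5 + 12*12)/4 - 4194/(-29606) = (-5 + 144)*(¼) - 4194*(-1/29606) = 139*(¼) + 2097/14803 = 139/4 + 2097/14803 = 2066005/59212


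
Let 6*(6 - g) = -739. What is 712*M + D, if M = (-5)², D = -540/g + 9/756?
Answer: 231701723/13020 ≈ 17796.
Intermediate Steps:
g = 775/6 (g = 6 - ⅙*(-739) = 6 + 739/6 = 775/6 ≈ 129.17)
D = -54277/13020 (D = -540/775/6 + 9/756 = -540*6/775 + 9*(1/756) = -648/155 + 1/84 = -54277/13020 ≈ -4.1687)
M = 25
712*M + D = 712*25 - 54277/13020 = 17800 - 54277/13020 = 231701723/13020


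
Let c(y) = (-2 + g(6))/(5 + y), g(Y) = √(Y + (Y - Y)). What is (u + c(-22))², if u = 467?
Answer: (7941 - √6)²/289 ≈ 2.1806e+5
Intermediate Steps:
g(Y) = √Y (g(Y) = √(Y + 0) = √Y)
c(y) = (-2 + √6)/(5 + y)
(u + c(-22))² = (467 + (-2 + √6)/(5 - 22))² = (467 + (-2 + √6)/(-17))² = (467 - (-2 + √6)/17)² = (467 + (2/17 - √6/17))² = (7941/17 - √6/17)²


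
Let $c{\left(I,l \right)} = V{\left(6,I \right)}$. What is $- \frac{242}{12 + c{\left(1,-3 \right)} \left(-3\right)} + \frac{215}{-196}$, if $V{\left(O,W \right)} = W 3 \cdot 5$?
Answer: $\frac{3667}{588} \approx 6.2364$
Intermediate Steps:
$V{\left(O,W \right)} = 15 W$ ($V{\left(O,W \right)} = 3 W 5 = 15 W$)
$c{\left(I,l \right)} = 15 I$
$- \frac{242}{12 + c{\left(1,-3 \right)} \left(-3\right)} + \frac{215}{-196} = - \frac{242}{12 + 15 \cdot 1 \left(-3\right)} + \frac{215}{-196} = - \frac{242}{12 + 15 \left(-3\right)} + 215 \left(- \frac{1}{196}\right) = - \frac{242}{12 - 45} - \frac{215}{196} = - \frac{242}{-33} - \frac{215}{196} = \left(-242\right) \left(- \frac{1}{33}\right) - \frac{215}{196} = \frac{22}{3} - \frac{215}{196} = \frac{3667}{588}$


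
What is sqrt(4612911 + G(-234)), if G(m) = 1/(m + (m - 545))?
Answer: sqrt(4733626266946)/1013 ≈ 2147.8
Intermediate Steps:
G(m) = 1/(-545 + 2*m) (G(m) = 1/(m + (-545 + m)) = 1/(-545 + 2*m))
sqrt(4612911 + G(-234)) = sqrt(4612911 + 1/(-545 + 2*(-234))) = sqrt(4612911 + 1/(-545 - 468)) = sqrt(4612911 + 1/(-1013)) = sqrt(4612911 - 1/1013) = sqrt(4672878842/1013) = sqrt(4733626266946)/1013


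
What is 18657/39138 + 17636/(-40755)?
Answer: 2125099/48335430 ≈ 0.043966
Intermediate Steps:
18657/39138 + 17636/(-40755) = 18657*(1/39138) + 17636*(-1/40755) = 6219/13046 - 17636/40755 = 2125099/48335430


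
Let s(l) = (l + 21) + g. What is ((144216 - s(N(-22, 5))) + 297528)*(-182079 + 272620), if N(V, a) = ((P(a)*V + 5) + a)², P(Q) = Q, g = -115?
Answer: 39099044358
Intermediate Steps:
N(V, a) = (5 + a + V*a)² (N(V, a) = ((a*V + 5) + a)² = ((V*a + 5) + a)² = ((5 + V*a) + a)² = (5 + a + V*a)²)
s(l) = -94 + l (s(l) = (l + 21) - 115 = (21 + l) - 115 = -94 + l)
((144216 - s(N(-22, 5))) + 297528)*(-182079 + 272620) = ((144216 - (-94 + (5 + 5 - 22*5)²)) + 297528)*(-182079 + 272620) = ((144216 - (-94 + (5 + 5 - 110)²)) + 297528)*90541 = ((144216 - (-94 + (-100)²)) + 297528)*90541 = ((144216 - (-94 + 10000)) + 297528)*90541 = ((144216 - 1*9906) + 297528)*90541 = ((144216 - 9906) + 297528)*90541 = (134310 + 297528)*90541 = 431838*90541 = 39099044358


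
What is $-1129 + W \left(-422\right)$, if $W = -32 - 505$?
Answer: $225485$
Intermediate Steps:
$W = -537$
$-1129 + W \left(-422\right) = -1129 - -226614 = -1129 + 226614 = 225485$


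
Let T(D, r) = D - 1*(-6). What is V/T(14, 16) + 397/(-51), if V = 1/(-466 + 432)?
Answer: -15883/2040 ≈ -7.7858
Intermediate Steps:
T(D, r) = 6 + D (T(D, r) = D + 6 = 6 + D)
V = -1/34 (V = 1/(-34) = -1/34 ≈ -0.029412)
V/T(14, 16) + 397/(-51) = -1/(34*(6 + 14)) + 397/(-51) = -1/34/20 + 397*(-1/51) = -1/34*1/20 - 397/51 = -1/680 - 397/51 = -15883/2040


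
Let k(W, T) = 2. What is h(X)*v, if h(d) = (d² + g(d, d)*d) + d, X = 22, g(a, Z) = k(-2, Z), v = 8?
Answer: 4400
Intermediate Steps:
g(a, Z) = 2
h(d) = d² + 3*d (h(d) = (d² + 2*d) + d = d² + 3*d)
h(X)*v = (22*(3 + 22))*8 = (22*25)*8 = 550*8 = 4400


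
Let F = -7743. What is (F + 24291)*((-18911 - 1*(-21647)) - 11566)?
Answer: -146118840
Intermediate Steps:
(F + 24291)*((-18911 - 1*(-21647)) - 11566) = (-7743 + 24291)*((-18911 - 1*(-21647)) - 11566) = 16548*((-18911 + 21647) - 11566) = 16548*(2736 - 11566) = 16548*(-8830) = -146118840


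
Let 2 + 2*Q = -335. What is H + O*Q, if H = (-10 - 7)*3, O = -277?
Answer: 93247/2 ≈ 46624.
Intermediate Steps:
Q = -337/2 (Q = -1 + (1/2)*(-335) = -1 - 335/2 = -337/2 ≈ -168.50)
H = -51 (H = -17*3 = -51)
H + O*Q = -51 - 277*(-337/2) = -51 + 93349/2 = 93247/2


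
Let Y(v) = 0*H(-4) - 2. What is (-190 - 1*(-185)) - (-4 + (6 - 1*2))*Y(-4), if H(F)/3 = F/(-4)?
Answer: -5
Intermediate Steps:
H(F) = -3*F/4 (H(F) = 3*(F/(-4)) = 3*(F*(-¼)) = 3*(-F/4) = -3*F/4)
Y(v) = -2 (Y(v) = 0*(-¾*(-4)) - 2 = 0*3 - 2 = 0 - 2 = -2)
(-190 - 1*(-185)) - (-4 + (6 - 1*2))*Y(-4) = (-190 - 1*(-185)) - (-4 + (6 - 1*2))*(-2) = (-190 + 185) - (-4 + (6 - 2))*(-2) = -5 - (-4 + 4)*(-2) = -5 - 0*(-2) = -5 - 1*0 = -5 + 0 = -5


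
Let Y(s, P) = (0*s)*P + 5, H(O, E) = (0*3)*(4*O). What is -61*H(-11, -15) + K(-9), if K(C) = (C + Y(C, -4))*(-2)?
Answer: 8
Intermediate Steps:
H(O, E) = 0 (H(O, E) = 0*(4*O) = 0)
Y(s, P) = 5 (Y(s, P) = 0*P + 5 = 0 + 5 = 5)
K(C) = -10 - 2*C (K(C) = (C + 5)*(-2) = (5 + C)*(-2) = -10 - 2*C)
-61*H(-11, -15) + K(-9) = -61*0 + (-10 - 2*(-9)) = 0 + (-10 + 18) = 0 + 8 = 8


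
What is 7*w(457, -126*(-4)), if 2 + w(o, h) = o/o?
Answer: -7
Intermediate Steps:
w(o, h) = -1 (w(o, h) = -2 + o/o = -2 + 1 = -1)
7*w(457, -126*(-4)) = 7*(-1) = -7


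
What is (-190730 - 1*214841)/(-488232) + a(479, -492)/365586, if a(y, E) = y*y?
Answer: 43381919653/29748463992 ≈ 1.4583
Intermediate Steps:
a(y, E) = y²
(-190730 - 1*214841)/(-488232) + a(479, -492)/365586 = (-190730 - 1*214841)/(-488232) + 479²/365586 = (-190730 - 214841)*(-1/488232) + 229441*(1/365586) = -405571*(-1/488232) + 229441/365586 = 405571/488232 + 229441/365586 = 43381919653/29748463992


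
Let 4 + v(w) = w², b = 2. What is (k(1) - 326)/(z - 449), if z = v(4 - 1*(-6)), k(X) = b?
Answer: 324/353 ≈ 0.91785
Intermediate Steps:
k(X) = 2
v(w) = -4 + w²
z = 96 (z = -4 + (4 - 1*(-6))² = -4 + (4 + 6)² = -4 + 10² = -4 + 100 = 96)
(k(1) - 326)/(z - 449) = (2 - 326)/(96 - 449) = -324/(-353) = -324*(-1/353) = 324/353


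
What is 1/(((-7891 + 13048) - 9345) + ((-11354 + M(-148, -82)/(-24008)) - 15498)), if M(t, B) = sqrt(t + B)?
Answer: -1789096134656/55533544019722263 + 12004*I*sqrt(230)/277667720098611315 ≈ -3.2216e-5 + 6.5564e-13*I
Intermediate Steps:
M(t, B) = sqrt(B + t)
1/(((-7891 + 13048) - 9345) + ((-11354 + M(-148, -82)/(-24008)) - 15498)) = 1/(((-7891 + 13048) - 9345) + ((-11354 + sqrt(-82 - 148)/(-24008)) - 15498)) = 1/((5157 - 9345) + ((-11354 + sqrt(-230)*(-1/24008)) - 15498)) = 1/(-4188 + ((-11354 + (I*sqrt(230))*(-1/24008)) - 15498)) = 1/(-4188 + ((-11354 - I*sqrt(230)/24008) - 15498)) = 1/(-4188 + (-26852 - I*sqrt(230)/24008)) = 1/(-31040 - I*sqrt(230)/24008)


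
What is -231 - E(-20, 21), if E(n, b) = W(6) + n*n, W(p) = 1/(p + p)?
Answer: -7573/12 ≈ -631.08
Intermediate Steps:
W(p) = 1/(2*p)
E(n, b) = 1/12 + n**2 (E(n, b) = (1/2)/6 + n*n = (1/2)*(1/6) + n**2 = 1/12 + n**2)
-231 - E(-20, 21) = -231 - (1/12 + (-20)**2) = -231 - (1/12 + 400) = -231 - 1*4801/12 = -231 - 4801/12 = -7573/12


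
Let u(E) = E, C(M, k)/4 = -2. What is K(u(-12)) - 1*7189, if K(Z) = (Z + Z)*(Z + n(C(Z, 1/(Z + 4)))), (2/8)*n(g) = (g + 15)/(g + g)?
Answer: -6859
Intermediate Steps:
C(M, k) = -8 (C(M, k) = 4*(-2) = -8)
n(g) = 2*(15 + g)/g (n(g) = 4*((g + 15)/(g + g)) = 4*((15 + g)/((2*g))) = 4*((15 + g)*(1/(2*g))) = 4*((15 + g)/(2*g)) = 2*(15 + g)/g)
K(Z) = 2*Z*(-7/4 + Z) (K(Z) = (Z + Z)*(Z + (2 + 30/(-8))) = (2*Z)*(Z + (2 + 30*(-1/8))) = (2*Z)*(Z + (2 - 15/4)) = (2*Z)*(Z - 7/4) = (2*Z)*(-7/4 + Z) = 2*Z*(-7/4 + Z))
K(u(-12)) - 1*7189 = (1/2)*(-12)*(-7 + 4*(-12)) - 1*7189 = (1/2)*(-12)*(-7 - 48) - 7189 = (1/2)*(-12)*(-55) - 7189 = 330 - 7189 = -6859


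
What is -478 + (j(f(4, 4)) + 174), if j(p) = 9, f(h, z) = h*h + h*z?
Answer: -295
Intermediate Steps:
f(h, z) = h² + h*z
-478 + (j(f(4, 4)) + 174) = -478 + (9 + 174) = -478 + 183 = -295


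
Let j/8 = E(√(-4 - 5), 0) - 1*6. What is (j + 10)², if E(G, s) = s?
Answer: 1444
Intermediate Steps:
j = -48 (j = 8*(0 - 1*6) = 8*(0 - 6) = 8*(-6) = -48)
(j + 10)² = (-48 + 10)² = (-38)² = 1444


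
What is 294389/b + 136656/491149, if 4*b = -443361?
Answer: -517767511028/217756311789 ≈ -2.3777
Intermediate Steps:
b = -443361/4 (b = (1/4)*(-443361) = -443361/4 ≈ -1.1084e+5)
294389/b + 136656/491149 = 294389/(-443361/4) + 136656/491149 = 294389*(-4/443361) + 136656*(1/491149) = -1177556/443361 + 136656/491149 = -517767511028/217756311789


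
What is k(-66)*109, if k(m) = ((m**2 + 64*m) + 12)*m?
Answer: -1035936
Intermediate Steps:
k(m) = m*(12 + m**2 + 64*m) (k(m) = (12 + m**2 + 64*m)*m = m*(12 + m**2 + 64*m))
k(-66)*109 = -66*(12 + (-66)**2 + 64*(-66))*109 = -66*(12 + 4356 - 4224)*109 = -66*144*109 = -9504*109 = -1035936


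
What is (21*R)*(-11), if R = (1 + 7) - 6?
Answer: -462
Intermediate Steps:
R = 2 (R = 8 - 6 = 2)
(21*R)*(-11) = (21*2)*(-11) = 42*(-11) = -462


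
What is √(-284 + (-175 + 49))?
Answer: I*√410 ≈ 20.248*I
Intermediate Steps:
√(-284 + (-175 + 49)) = √(-284 - 126) = √(-410) = I*√410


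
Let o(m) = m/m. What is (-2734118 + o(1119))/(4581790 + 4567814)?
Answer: -2734117/9149604 ≈ -0.29882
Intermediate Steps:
o(m) = 1
(-2734118 + o(1119))/(4581790 + 4567814) = (-2734118 + 1)/(4581790 + 4567814) = -2734117/9149604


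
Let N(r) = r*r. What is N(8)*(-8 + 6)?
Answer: -128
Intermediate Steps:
N(r) = r²
N(8)*(-8 + 6) = 8²*(-8 + 6) = 64*(-2) = -128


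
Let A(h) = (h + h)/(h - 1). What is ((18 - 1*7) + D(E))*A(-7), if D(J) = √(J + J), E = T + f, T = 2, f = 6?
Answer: 105/4 ≈ 26.250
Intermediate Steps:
A(h) = 2*h/(-1 + h) (A(h) = (2*h)/(-1 + h) = 2*h/(-1 + h))
E = 8 (E = 2 + 6 = 8)
D(J) = √2*√J (D(J) = √(2*J) = √2*√J)
((18 - 1*7) + D(E))*A(-7) = ((18 - 1*7) + √2*√8)*(2*(-7)/(-1 - 7)) = ((18 - 7) + √2*(2*√2))*(2*(-7)/(-8)) = (11 + 4)*(2*(-7)*(-⅛)) = 15*(7/4) = 105/4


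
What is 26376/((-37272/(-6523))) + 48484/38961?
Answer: 279378016349/60506433 ≈ 4617.3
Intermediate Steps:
26376/((-37272/(-6523))) + 48484/38961 = 26376/((-37272*(-1/6523))) + 48484*(1/38961) = 26376/(37272/6523) + 48484/38961 = 26376*(6523/37272) + 48484/38961 = 7168777/1553 + 48484/38961 = 279378016349/60506433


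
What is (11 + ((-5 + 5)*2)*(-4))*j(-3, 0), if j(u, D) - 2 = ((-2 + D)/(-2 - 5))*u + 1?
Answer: 165/7 ≈ 23.571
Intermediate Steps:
j(u, D) = 3 + u*(2/7 - D/7) (j(u, D) = 2 + (((-2 + D)/(-2 - 5))*u + 1) = 2 + (((-2 + D)/(-7))*u + 1) = 2 + (((-2 + D)*(-⅐))*u + 1) = 2 + ((2/7 - D/7)*u + 1) = 2 + (u*(2/7 - D/7) + 1) = 2 + (1 + u*(2/7 - D/7)) = 3 + u*(2/7 - D/7))
(11 + ((-5 + 5)*2)*(-4))*j(-3, 0) = (11 + ((-5 + 5)*2)*(-4))*(3 + (2/7)*(-3) - ⅐*0*(-3)) = (11 + (0*2)*(-4))*(3 - 6/7 + 0) = (11 + 0*(-4))*(15/7) = (11 + 0)*(15/7) = 11*(15/7) = 165/7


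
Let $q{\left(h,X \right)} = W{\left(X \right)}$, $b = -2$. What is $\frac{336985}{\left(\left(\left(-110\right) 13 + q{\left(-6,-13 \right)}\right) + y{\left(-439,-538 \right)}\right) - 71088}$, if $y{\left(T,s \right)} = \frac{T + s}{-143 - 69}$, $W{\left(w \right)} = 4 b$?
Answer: $- \frac{1298924}{279537} \approx -4.6467$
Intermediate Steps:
$W{\left(w \right)} = -8$ ($W{\left(w \right)} = 4 \left(-2\right) = -8$)
$y{\left(T,s \right)} = - \frac{T}{212} - \frac{s}{212}$ ($y{\left(T,s \right)} = \frac{T + s}{-212} = \left(T + s\right) \left(- \frac{1}{212}\right) = - \frac{T}{212} - \frac{s}{212}$)
$q{\left(h,X \right)} = -8$
$\frac{336985}{\left(\left(\left(-110\right) 13 + q{\left(-6,-13 \right)}\right) + y{\left(-439,-538 \right)}\right) - 71088} = \frac{336985}{\left(\left(\left(-110\right) 13 - 8\right) - - \frac{977}{212}\right) - 71088} = \frac{336985}{\left(\left(-1430 - 8\right) + \left(\frac{439}{212} + \frac{269}{106}\right)\right) - 71088} = \frac{336985}{\left(-1438 + \frac{977}{212}\right) - 71088} = \frac{336985}{- \frac{303879}{212} - 71088} = \frac{336985}{- \frac{15374535}{212}} = 336985 \left(- \frac{212}{15374535}\right) = - \frac{1298924}{279537}$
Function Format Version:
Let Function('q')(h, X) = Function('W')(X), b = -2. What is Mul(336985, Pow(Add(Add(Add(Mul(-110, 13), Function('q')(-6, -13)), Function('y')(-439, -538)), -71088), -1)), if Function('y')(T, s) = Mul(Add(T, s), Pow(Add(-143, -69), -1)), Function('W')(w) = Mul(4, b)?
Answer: Rational(-1298924, 279537) ≈ -4.6467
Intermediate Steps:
Function('W')(w) = -8 (Function('W')(w) = Mul(4, -2) = -8)
Function('y')(T, s) = Add(Mul(Rational(-1, 212), T), Mul(Rational(-1, 212), s)) (Function('y')(T, s) = Mul(Add(T, s), Pow(-212, -1)) = Mul(Add(T, s), Rational(-1, 212)) = Add(Mul(Rational(-1, 212), T), Mul(Rational(-1, 212), s)))
Function('q')(h, X) = -8
Mul(336985, Pow(Add(Add(Add(Mul(-110, 13), Function('q')(-6, -13)), Function('y')(-439, -538)), -71088), -1)) = Mul(336985, Pow(Add(Add(Add(Mul(-110, 13), -8), Add(Mul(Rational(-1, 212), -439), Mul(Rational(-1, 212), -538))), -71088), -1)) = Mul(336985, Pow(Add(Add(Add(-1430, -8), Add(Rational(439, 212), Rational(269, 106))), -71088), -1)) = Mul(336985, Pow(Add(Add(-1438, Rational(977, 212)), -71088), -1)) = Mul(336985, Pow(Add(Rational(-303879, 212), -71088), -1)) = Mul(336985, Pow(Rational(-15374535, 212), -1)) = Mul(336985, Rational(-212, 15374535)) = Rational(-1298924, 279537)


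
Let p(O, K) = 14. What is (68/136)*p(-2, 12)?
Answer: 7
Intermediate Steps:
(68/136)*p(-2, 12) = (68/136)*14 = (68*(1/136))*14 = (½)*14 = 7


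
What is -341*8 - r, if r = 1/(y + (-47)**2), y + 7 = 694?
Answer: -7900289/2896 ≈ -2728.0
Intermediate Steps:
y = 687 (y = -7 + 694 = 687)
r = 1/2896 (r = 1/(687 + (-47)**2) = 1/(687 + 2209) = 1/2896 ≈ 0.00034530)
-341*8 - r = -341*8 - 1*1/2896 = -2728 - 1/2896 = -7900289/2896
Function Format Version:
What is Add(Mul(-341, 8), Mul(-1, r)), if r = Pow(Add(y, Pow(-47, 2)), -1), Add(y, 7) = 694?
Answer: Rational(-7900289, 2896) ≈ -2728.0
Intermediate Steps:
y = 687 (y = Add(-7, 694) = 687)
r = Rational(1, 2896) (r = Pow(Add(687, Pow(-47, 2)), -1) = Pow(Add(687, 2209), -1) = Pow(2896, -1) = Rational(1, 2896) ≈ 0.00034530)
Add(Mul(-341, 8), Mul(-1, r)) = Add(Mul(-341, 8), Mul(-1, Rational(1, 2896))) = Add(-2728, Rational(-1, 2896)) = Rational(-7900289, 2896)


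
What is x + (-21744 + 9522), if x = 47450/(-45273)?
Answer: -553374056/45273 ≈ -12223.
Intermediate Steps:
x = -47450/45273 (x = 47450*(-1/45273) = -47450/45273 ≈ -1.0481)
x + (-21744 + 9522) = -47450/45273 + (-21744 + 9522) = -47450/45273 - 12222 = -553374056/45273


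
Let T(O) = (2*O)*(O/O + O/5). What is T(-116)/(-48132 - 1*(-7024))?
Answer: -6438/51385 ≈ -0.12529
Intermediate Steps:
T(O) = 2*O*(1 + O/5) (T(O) = (2*O)*(1 + O*(⅕)) = (2*O)*(1 + O/5) = 2*O*(1 + O/5))
T(-116)/(-48132 - 1*(-7024)) = ((⅖)*(-116)*(5 - 116))/(-48132 - 1*(-7024)) = ((⅖)*(-116)*(-111))/(-48132 + 7024) = (25752/5)/(-41108) = (25752/5)*(-1/41108) = -6438/51385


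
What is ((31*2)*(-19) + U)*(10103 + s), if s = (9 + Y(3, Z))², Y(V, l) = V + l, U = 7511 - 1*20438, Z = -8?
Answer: -142728495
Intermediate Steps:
U = -12927 (U = 7511 - 20438 = -12927)
s = 16 (s = (9 + (3 - 8))² = (9 - 5)² = 4² = 16)
((31*2)*(-19) + U)*(10103 + s) = ((31*2)*(-19) - 12927)*(10103 + 16) = (62*(-19) - 12927)*10119 = (-1178 - 12927)*10119 = -14105*10119 = -142728495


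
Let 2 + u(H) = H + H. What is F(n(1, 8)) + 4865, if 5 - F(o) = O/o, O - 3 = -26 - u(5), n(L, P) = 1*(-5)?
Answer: 24319/5 ≈ 4863.8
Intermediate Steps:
n(L, P) = -5
u(H) = -2 + 2*H (u(H) = -2 + (H + H) = -2 + 2*H)
O = -31 (O = 3 + (-26 - (-2 + 2*5)) = 3 + (-26 - (-2 + 10)) = 3 + (-26 - 1*8) = 3 + (-26 - 8) = 3 - 34 = -31)
F(o) = 5 + 31/o (F(o) = 5 - (-31)/o = 5 + 31/o)
F(n(1, 8)) + 4865 = (5 + 31/(-5)) + 4865 = (5 + 31*(-1/5)) + 4865 = (5 - 31/5) + 4865 = -6/5 + 4865 = 24319/5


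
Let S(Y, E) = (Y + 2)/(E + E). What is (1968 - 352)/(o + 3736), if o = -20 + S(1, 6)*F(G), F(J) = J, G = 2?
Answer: 3232/7433 ≈ 0.43482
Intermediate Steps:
S(Y, E) = (2 + Y)/(2*E) (S(Y, E) = (2 + Y)/((2*E)) = (2 + Y)*(1/(2*E)) = (2 + Y)/(2*E))
o = -39/2 (o = -20 + ((½)*(2 + 1)/6)*2 = -20 + ((½)*(⅙)*3)*2 = -20 + (¼)*2 = -20 + ½ = -39/2 ≈ -19.500)
(1968 - 352)/(o + 3736) = (1968 - 352)/(-39/2 + 3736) = 1616/(7433/2) = 1616*(2/7433) = 3232/7433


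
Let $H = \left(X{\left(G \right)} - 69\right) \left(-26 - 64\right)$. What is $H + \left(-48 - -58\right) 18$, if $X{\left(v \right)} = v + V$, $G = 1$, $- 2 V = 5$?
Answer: $6525$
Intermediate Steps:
$V = - \frac{5}{2}$ ($V = \left(- \frac{1}{2}\right) 5 = - \frac{5}{2} \approx -2.5$)
$X{\left(v \right)} = - \frac{5}{2} + v$ ($X{\left(v \right)} = v - \frac{5}{2} = - \frac{5}{2} + v$)
$H = 6345$ ($H = \left(\left(- \frac{5}{2} + 1\right) - 69\right) \left(-26 - 64\right) = \left(- \frac{3}{2} - 69\right) \left(-90\right) = \left(- \frac{141}{2}\right) \left(-90\right) = 6345$)
$H + \left(-48 - -58\right) 18 = 6345 + \left(-48 - -58\right) 18 = 6345 + \left(-48 + 58\right) 18 = 6345 + 10 \cdot 18 = 6345 + 180 = 6525$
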